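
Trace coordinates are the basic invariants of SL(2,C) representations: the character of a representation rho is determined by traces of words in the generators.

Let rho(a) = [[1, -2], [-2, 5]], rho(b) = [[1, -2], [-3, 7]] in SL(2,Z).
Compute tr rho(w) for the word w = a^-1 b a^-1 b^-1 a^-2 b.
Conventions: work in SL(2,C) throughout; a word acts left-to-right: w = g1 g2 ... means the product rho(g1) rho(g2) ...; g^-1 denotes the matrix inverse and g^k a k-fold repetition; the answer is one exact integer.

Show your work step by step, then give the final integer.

rho(a^-1) = [[5, 2], [2, 1]]
... * rho(b) = [[1, -2], [-3, 7]]  ->  [[-1, 4], [-1, 3]]
... * rho(a^-1) = [[5, 2], [2, 1]]  ->  [[3, 2], [1, 1]]
... * rho(b^-1) = [[7, 2], [3, 1]]  ->  [[27, 8], [10, 3]]
... * rho(a^-1) = [[5, 2], [2, 1]]  ->  [[151, 62], [56, 23]]
... * rho(a^-1) = [[5, 2], [2, 1]]  ->  [[879, 364], [326, 135]]
... * rho(b) = [[1, -2], [-3, 7]]  ->  [[-213, 790], [-79, 293]]
tr = -213 + 293 = 80

80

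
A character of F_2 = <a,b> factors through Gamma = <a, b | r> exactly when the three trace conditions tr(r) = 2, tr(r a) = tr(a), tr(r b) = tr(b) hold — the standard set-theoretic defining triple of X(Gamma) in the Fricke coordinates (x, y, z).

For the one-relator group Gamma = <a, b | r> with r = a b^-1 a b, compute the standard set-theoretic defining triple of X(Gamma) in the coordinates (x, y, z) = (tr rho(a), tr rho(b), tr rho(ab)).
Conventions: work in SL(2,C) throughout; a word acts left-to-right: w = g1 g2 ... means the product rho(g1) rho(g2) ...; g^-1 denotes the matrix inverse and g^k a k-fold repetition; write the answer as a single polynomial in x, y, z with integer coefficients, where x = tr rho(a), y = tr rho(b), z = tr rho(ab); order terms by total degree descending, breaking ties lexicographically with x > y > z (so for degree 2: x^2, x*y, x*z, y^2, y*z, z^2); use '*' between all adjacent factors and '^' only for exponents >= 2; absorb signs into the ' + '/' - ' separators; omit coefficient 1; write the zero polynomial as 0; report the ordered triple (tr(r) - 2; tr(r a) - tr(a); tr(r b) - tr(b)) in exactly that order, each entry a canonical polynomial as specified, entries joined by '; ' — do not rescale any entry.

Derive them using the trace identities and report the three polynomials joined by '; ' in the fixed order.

x*y*z - y^2 - z^2; x^2*y*z - x*y^2 - x*z^2; x*y^2*z - x^2*y - y^3 - y*z^2 + x*z + 2*y

trace(a b a) = trace(a) trace(b a) - trace(b) = x*z - y
trace(a b a b) = trace(b a) trace(b a) - trace(1) = z^2 - 2
trace(a b^-1 a b) = trace(a b a) trace(b) - trace(a b a b) = x*y*z - y^2 - z^2 + 2
trace(a b a^2) = trace(a) trace(b a^2) - trace(b a)   [square of a] = x^2*z - x*y - z
trace(b a b) = trace(b) trace(a b) - trace(a)   [square of b] = y*z - x
trace(a b a^2 b) = trace(a) trace(b a b a) - trace(b a b)   [square of a] = x*z^2 - y*z - x
trace(a b^-1 a b a) = trace(a b a^2) trace(b) - trace(a b a^2 b)   [inverse elimination on b] = x^2*y*z - x*y^2 - x*z^2 + x
trace(b^2) = trace(b) trace(b) - trace(1) = y^2 - 2
trace(a b^2 a) = trace(a) trace(b^2 a) - trace(b^2) = x*y*z - x^2 - y^2 + 2
trace(a b^2 a b) = trace(b) trace(a b a b) - trace(a b a) = y*z^2 - x*z - y
trace(a b^-1 a b^2) = trace(a b^2 a) trace(b) - trace(a b^2 a b) = x*y^2*z - x^2*y - y^3 - y*z^2 + x*z + 3*y
assemble the triple (trace(r) - 2; trace(r a) - x; trace(r b) - y)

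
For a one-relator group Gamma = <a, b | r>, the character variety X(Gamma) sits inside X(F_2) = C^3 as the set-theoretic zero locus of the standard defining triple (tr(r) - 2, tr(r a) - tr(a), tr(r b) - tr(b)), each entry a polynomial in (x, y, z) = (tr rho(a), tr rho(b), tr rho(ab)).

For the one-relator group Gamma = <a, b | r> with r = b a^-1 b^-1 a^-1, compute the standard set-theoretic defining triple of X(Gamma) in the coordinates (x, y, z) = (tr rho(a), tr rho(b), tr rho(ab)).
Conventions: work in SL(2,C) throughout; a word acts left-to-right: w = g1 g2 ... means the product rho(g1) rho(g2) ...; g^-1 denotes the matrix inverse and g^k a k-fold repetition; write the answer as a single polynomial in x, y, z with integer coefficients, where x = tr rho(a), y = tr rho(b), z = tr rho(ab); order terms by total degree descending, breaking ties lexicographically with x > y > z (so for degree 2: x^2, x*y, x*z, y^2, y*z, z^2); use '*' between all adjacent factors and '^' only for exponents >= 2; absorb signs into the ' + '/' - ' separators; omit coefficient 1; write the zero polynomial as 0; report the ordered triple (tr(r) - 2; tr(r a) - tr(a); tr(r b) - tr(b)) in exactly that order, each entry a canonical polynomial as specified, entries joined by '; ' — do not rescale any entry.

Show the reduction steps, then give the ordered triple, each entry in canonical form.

x*y*z - y^2 - z^2; 0; x*y^2*z - y^3 - y*z^2 - x*z + 2*y

tr(b a^-1) = tr(b) * tr(a) - tr(b a) = x*y - z
tr(a^-1 b a^-1) = tr(b a^-1) * tr(a) - tr(b) = x^2*y - x*z - y
tr(b^2) = tr(b) * tr(b) - tr(1) = y^2 - 2
tr(b^2 a) = tr(b) * tr(a b) - tr(a) = y*z - x
tr(b a^-1 b) = tr(b^2) * tr(a) - tr(b^2 a) = x*y^2 - y*z - x
tr(b a b a) = tr(a b) * tr(a b) - tr(1)   [split at repeated a] = z^2 - 2
tr(b a^-1 b a) = tr(b a b) * tr(a) - tr(b a b a) = x*y*z - x^2 - z^2 + 2
tr(a^-1 b a^-1 b) = tr(b a^-1 b) * tr(a) - tr(b a^-1 b a) = x^2*y^2 - 2*x*y*z + z^2 - 2
tr(b a^-1 b^-1 a^-1) = tr(a^-1 b a^-1) * tr(b) - tr(a^-1 b a^-1 b) = x*y*z - y^2 - z^2 + 2
tr(a b^2 a) = tr(a) * tr(b^2 a) - tr(b^2) = x*y*z - x^2 - y^2 + 2
tr(a b a) = tr(a) * tr(b a) - tr(b) = x*z - y
tr(a b^2 a b) = tr(b) * tr(a b a b) - tr(a b a) = y*z^2 - x*z - y
tr(b^-1 a b^2 a) = tr(a b^2 a) * tr(b) - tr(a b^2 a b) = x*y^2*z - x^2*y - y^3 - y*z^2 + x*z + 3*y
tr(b^2 a^-1 b^-1 a) = tr(b^-1 a b^2) * tr(a) - tr(b^-1 a b^2 a) = -x*y^2*z + x^2*y + y^3 + y*z^2 - 3*y
tr(b a^-1 b^-1 a^-1 b) = tr(b^2 a^-1 b^-1) * tr(a) - tr(b^2 a^-1 b^-1 a) = x*y^2*z - y^3 - y*z^2 - x*z + 3*y
assemble the triple (tr(r) - 2; tr(r a) - x; tr(r b) - y)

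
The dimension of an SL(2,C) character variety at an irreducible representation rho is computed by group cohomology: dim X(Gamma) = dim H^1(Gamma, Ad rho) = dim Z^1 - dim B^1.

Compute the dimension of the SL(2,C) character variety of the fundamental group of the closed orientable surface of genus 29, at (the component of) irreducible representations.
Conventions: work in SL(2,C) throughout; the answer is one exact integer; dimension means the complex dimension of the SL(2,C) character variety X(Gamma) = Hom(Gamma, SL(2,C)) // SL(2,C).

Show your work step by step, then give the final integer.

168

pi_1 of the closed genus-29 surface has 58 generators bound by the single product-of-commutators relator.
Before the relator condition, cocycle space has dim 3*58 = 174.
At an irreducible rho, H^2 = coker(d_2) vanishes (Poincare duality: H^2 is dual to H^0 = invariants = 0), so d_2 is surjective onto sl_2 and dim Z^1 = 174 - 3 = 171.
Coboundaries contribute dim B^1 = 3 (injective at irreducible rho).
Hence dim X = 171 - 3 = 168.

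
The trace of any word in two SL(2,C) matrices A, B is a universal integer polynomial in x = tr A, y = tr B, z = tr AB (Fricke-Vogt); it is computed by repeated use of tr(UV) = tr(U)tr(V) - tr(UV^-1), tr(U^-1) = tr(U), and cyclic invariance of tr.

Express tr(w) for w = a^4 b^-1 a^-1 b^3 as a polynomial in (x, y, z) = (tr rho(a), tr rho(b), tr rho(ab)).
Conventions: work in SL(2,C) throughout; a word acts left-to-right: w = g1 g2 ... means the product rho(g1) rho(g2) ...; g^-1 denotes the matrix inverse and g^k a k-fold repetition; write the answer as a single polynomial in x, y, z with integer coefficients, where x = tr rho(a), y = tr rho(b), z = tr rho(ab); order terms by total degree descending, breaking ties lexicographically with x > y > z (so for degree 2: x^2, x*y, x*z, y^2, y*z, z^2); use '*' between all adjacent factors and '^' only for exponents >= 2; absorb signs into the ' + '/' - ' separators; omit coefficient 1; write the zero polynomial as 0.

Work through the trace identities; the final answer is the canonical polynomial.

-x^4*y^3*z + x^5*y^2 + x^3*y^4 + x^3*y^2*z^2 + x^4*y*z + 2*x^2*y^3*z - x^5 - 7*x^3*y^2 - x^3*z^2 - 2*x*y^4 - 2*x*y^2*z^2 - x^2*y*z + 5*x^3 + 9*x*y^2 + 2*x*z^2 - y*z - 5*x

trace(b^2 a) = trace(b) * trace(a b) - trace(a)   [square of b] = y*z - x
trace(b^2) = trace(b) * trace(b) - trace(1)   [square of b] = y^2 - 2
trace(b^2 a^2) = trace(a) * trace(b^2 a) - trace(b^2)   [square of a] = x*y*z - x^2 - y^2 + 2
trace(a b^2 a^2) = trace(a) * trace(b^2 a^2) - trace(b^2 a)   [square of a] = x^2*y*z - x^3 - x*y^2 - y*z + 3*x
trace(b^2 a^4) = trace(a) * trace(a b^2 a^2) - trace(a b^2 a)   [square of a] = x^3*y*z - x^4 - x^2*y^2 - 2*x*y*z + 4*x^2 + y^2 - 2
trace(b a^5 b) = trace(a) * trace(b^2 a^4) - trace(b^2 a^3)   [square of a] = x^4*y*z - x^5 - x^3*y^2 - 3*x^2*y*z + 5*x^3 + 2*x*y^2 + y*z - 5*x
trace(b a^2) = trace(a) * trace(b a) - trace(b)   [square of a] = x*z - y
trace(a b a^2) = trace(a) * trace(b a^2) - trace(b a)   [square of a] = x^2*z - x*y - z
trace(b a^4) = trace(a) * trace(a b a^2) - trace(a b a)   [square of a] = x^3*z - x^2*y - 2*x*z + y
trace(b a^5) = trace(a) * trace(b a^4) - trace(b a^3)   [square of a] = x^4*z - x^3*y - 3*x^2*z + 2*x*y + z
trace(a b^3 a^4) = trace(b) * trace(b a^5 b) - trace(b a^5)   [square of b] = x^4*y^2*z - x^5*y - x^3*y^3 - x^4*z - 3*x^2*y^2*z + 6*x^3*y + 2*x*y^3 + 3*x^2*z + y^2*z - 7*x*y - z
trace(a b a b) = trace(b a) * trace(b a) - trace(1)   [split at a repeated b] = z^2 - 2
trace(b a b^2 a) = trace(b) * trace(a b a b) - trace(a b a)   [square of b] = y*z^2 - x*z - y
trace(b a b^2) = trace(b) * trace(b a b) - trace(b a)   [square of b] = y^2*z - x*y - z
trace(a^2 b a b^2) = trace(a) * trace(b a b^2 a) - trace(b a b^2)   [square of a] = x*y*z^2 - x^2*z - y^2*z + z
trace(a^2 b a b) = trace(a) * trace(b a b a) - trace(b a b)   [square of a] = x*z^2 - y*z - x
trace(a b a b^3 a) = trace(b) * trace(a^2 b a b^2) - trace(a^2 b a b)   [square of b] = x*y^2*z^2 - x^2*y*z - y^3*z - x*z^2 + 2*y*z + x
trace(a b a b^3) = trace(b) * trace(b a b a b) - trace(b a b a)   [square of b] = y^2*z^2 - x*y*z - y^2 - z^2 + 2
trace(b a b^3 a^3) = trace(a) * trace(a b a b^3 a) - trace(a b a b^3)   [square of a] = x^2*y^2*z^2 - x^3*y*z - x*y^3*z - x^2*z^2 - y^2*z^2 + 3*x*y*z + x^2 + y^2 + z^2 - 2
trace(a b^3 a^4 b) = trace(a) * trace(b a b^3 a^3) - trace(b a b^3 a^2)   [square of a] = x^3*y^2*z^2 - x^4*y*z - x^2*y^3*z - x^3*z^2 - 2*x*y^2*z^2 + 4*x^2*y*z + y^3*z + x^3 + x*y^2 + 2*x*z^2 - 2*y*z - 3*x
trace(b^3 a^4 b^-1 a) = trace(a b^3 a^4) * trace(b) - trace(a b^3 a^4 b)   [inverse elimination on b] = x^4*y^3*z - x^5*y^2 - x^3*y^4 - x^3*y^2*z^2 - 2*x^2*y^3*z + 6*x^3*y^2 + x^3*z^2 + 2*x*y^4 + 2*x*y^2*z^2 - x^2*y*z - x^3 - 8*x*y^2 - 2*x*z^2 + y*z + 3*x
trace(a^4 b^-1 a^-1 b^3) = trace(b^3 a^4 b^-1) * trace(a) - trace(b^3 a^4 b^-1 a)   [inverse elimination on a] = -x^4*y^3*z + x^5*y^2 + x^3*y^4 + x^3*y^2*z^2 + x^4*y*z + 2*x^2*y^3*z - x^5 - 7*x^3*y^2 - x^3*z^2 - 2*x*y^4 - 2*x*y^2*z^2 - x^2*y*z + 5*x^3 + 9*x*y^2 + 2*x*z^2 - y*z - 5*x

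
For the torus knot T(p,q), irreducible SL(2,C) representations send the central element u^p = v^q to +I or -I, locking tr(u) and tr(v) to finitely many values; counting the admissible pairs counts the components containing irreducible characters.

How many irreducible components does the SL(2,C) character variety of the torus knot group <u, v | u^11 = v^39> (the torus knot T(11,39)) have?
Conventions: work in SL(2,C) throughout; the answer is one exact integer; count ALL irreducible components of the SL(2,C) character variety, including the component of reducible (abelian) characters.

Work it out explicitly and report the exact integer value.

For T(11,39): irreducibility forces the central element u^11 = v^39 to one of +I, -I.
On an irreducible component, tr(u) is locked at 2*cos(pi*alpha/11) for some alpha in 1..10, and tr(v) at 2*cos(pi*beta/39) for some beta in 1..38.
Consistency of u^11 = (-1)^alpha I with v^39 = (-1)^beta I forces alpha = beta (mod 2).
Counting: 5 odd alphas x 19 odd betas + 5 even alphas x 19 even betas = 95 + 95 = 190.
That is 190 components of irreducible characters, and with the reducible (abelian) component the total is 191.

191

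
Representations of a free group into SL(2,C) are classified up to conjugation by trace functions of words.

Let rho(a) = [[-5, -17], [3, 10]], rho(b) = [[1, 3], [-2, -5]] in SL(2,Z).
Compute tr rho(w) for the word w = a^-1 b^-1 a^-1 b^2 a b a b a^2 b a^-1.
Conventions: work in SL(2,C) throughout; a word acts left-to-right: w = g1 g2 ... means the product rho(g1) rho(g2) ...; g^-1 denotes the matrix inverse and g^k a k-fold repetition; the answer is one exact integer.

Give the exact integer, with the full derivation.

rho(a^-1) = [[10, 17], [-3, -5]]
... * rho(b^-1) = [[-5, -3], [2, 1]]  ->  [[-16, -13], [5, 4]]
... * rho(a^-1) = [[10, 17], [-3, -5]]  ->  [[-121, -207], [38, 65]]
... * rho(b) = [[1, 3], [-2, -5]]  ->  [[293, 672], [-92, -211]]
... * rho(b) = [[1, 3], [-2, -5]]  ->  [[-1051, -2481], [330, 779]]
... * rho(a) = [[-5, -17], [3, 10]]  ->  [[-2188, -6943], [687, 2180]]
... * rho(b) = [[1, 3], [-2, -5]]  ->  [[11698, 28151], [-3673, -8839]]
... * rho(a) = [[-5, -17], [3, 10]]  ->  [[25963, 82644], [-8152, -25949]]
... * rho(b) = [[1, 3], [-2, -5]]  ->  [[-139325, -335331], [43746, 105289]]
... * rho(a) = [[-5, -17], [3, 10]]  ->  [[-309368, -984785], [97137, 309208]]
... * rho(a) = [[-5, -17], [3, 10]]  ->  [[-1407515, -4588594], [441939, 1440751]]
... * rho(b) = [[1, 3], [-2, -5]]  ->  [[7769673, 18720425], [-2439563, -5877938]]
... * rho(a^-1) = [[10, 17], [-3, -5]]  ->  [[21535455, 38482316], [-6761816, -12082881]]
tr = 21535455 + -12082881 = 9452574

9452574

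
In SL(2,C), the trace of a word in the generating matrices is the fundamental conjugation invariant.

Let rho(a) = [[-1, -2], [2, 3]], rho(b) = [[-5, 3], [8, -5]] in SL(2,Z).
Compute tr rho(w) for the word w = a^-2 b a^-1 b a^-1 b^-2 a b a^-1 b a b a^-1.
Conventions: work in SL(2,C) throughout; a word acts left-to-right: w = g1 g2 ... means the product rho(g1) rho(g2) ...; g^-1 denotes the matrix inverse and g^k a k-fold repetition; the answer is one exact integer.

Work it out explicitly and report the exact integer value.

rho(a^-1) = [[3, 2], [-2, -1]]
... * rho(a^-1) = [[3, 2], [-2, -1]]  ->  [[5, 4], [-4, -3]]
... * rho(b) = [[-5, 3], [8, -5]]  ->  [[7, -5], [-4, 3]]
... * rho(a^-1) = [[3, 2], [-2, -1]]  ->  [[31, 19], [-18, -11]]
... * rho(b) = [[-5, 3], [8, -5]]  ->  [[-3, -2], [2, 1]]
... * rho(a^-1) = [[3, 2], [-2, -1]]  ->  [[-5, -4], [4, 3]]
... * rho(b^-1) = [[-5, -3], [-8, -5]]  ->  [[57, 35], [-44, -27]]
... * rho(b^-1) = [[-5, -3], [-8, -5]]  ->  [[-565, -346], [436, 267]]
... * rho(a) = [[-1, -2], [2, 3]]  ->  [[-127, 92], [98, -71]]
... * rho(b) = [[-5, 3], [8, -5]]  ->  [[1371, -841], [-1058, 649]]
... * rho(a^-1) = [[3, 2], [-2, -1]]  ->  [[5795, 3583], [-4472, -2765]]
... * rho(b) = [[-5, 3], [8, -5]]  ->  [[-311, -530], [240, 409]]
... * rho(a) = [[-1, -2], [2, 3]]  ->  [[-749, -968], [578, 747]]
... * rho(b) = [[-5, 3], [8, -5]]  ->  [[-3999, 2593], [3086, -2001]]
... * rho(a^-1) = [[3, 2], [-2, -1]]  ->  [[-17183, -10591], [13260, 8173]]
tr = -17183 + 8173 = -9010

-9010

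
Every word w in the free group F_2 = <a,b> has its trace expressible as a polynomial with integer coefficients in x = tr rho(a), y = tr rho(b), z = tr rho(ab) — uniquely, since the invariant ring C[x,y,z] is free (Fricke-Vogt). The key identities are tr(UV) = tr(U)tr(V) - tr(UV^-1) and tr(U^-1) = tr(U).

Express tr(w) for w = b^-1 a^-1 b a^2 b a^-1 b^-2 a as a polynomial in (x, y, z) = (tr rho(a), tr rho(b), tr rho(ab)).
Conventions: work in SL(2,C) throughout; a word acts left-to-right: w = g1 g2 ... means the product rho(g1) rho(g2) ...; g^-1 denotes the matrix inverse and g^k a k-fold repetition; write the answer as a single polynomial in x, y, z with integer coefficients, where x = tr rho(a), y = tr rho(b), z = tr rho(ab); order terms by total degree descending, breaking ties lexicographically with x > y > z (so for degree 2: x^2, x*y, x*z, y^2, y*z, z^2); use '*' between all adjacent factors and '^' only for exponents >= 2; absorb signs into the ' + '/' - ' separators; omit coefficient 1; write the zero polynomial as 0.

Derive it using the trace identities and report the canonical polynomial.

x^3*y^3*z^2 - 2*x^4*y^2*z - 2*x^2*y^4*z - 2*x^2*y^2*z^3 + x^5*y + 2*x^3*y^3 + 2*x^3*y*z^2 + x*y^5 + 3*x*y^3*z^2 + x*y*z^4 + 4*x^2*y^2*z - y^4*z - y^2*z^3 - 5*x^3*y - 5*x*y^3 - 5*x*y*z^2 + 4*y^2*z + 5*x*y - z

tr(a b^2) = tr(b)*tr(a b) - tr(a)  (reduce the b square) = y*z - x
tr(b^3 a) = tr(b)*tr(a b^2) - tr(a b)  (reduce the b square) = y^2*z - x*y - z
next, tr(b^2) = tr(b)*tr(b) - tr(1)  (reduce the b square) = y^2 - 2
tr(b^3) = tr(b)*tr(b^2) - tr(b)  (reduce the b square) = y^3 - 3*y
next, tr(b^2 a^2 b) = tr(a)*tr(b^3 a) - tr(b^3)  (reduce the a square) = x*y^2*z - x^2*y - y^3 - x*z + 3*y
next, tr(a b a b) = tr(a b)*tr(a b) - tr(1)  (split on a) = z^2 - 2
tr(a b a) = tr(a)*tr(b a) - tr(b)  (reduce the a square) = x*z - y
and tr(b a b^2 a) = tr(b)*tr(a b a b) - tr(a b a)  (reduce the b square) = y*z^2 - x*z - y
tr(b^2 a^2 b a) = tr(a)*tr(b a b^2 a) - tr(b a b^2)  (reduce the a square) = x*y*z^2 - x^2*z - y^2*z + z
and tr(b a^2 b a^-1 b) = tr(b^2 a^2 b)*tr(a) - tr(b^2 a^2 b a)  (eliminate a^-1) = x^2*y^2*z - x^3*y - x*y^3 - x*y*z^2 + y^2*z + 3*x*y - z
and tr(a b a^2 b) = tr(a)*tr(b a b a) - tr(b a b)  (reduce the a square) = x*z^2 - y*z - x
and tr(a b a^2) = tr(a)*tr(b a^2) - tr(b a)  (reduce the a square) = x^2*z - x*y - z
tr(a^2 b^2 a b) = tr(b)*tr(a b a^2 b) - tr(a b a^2)  (reduce the b square) = x*y*z^2 - x^2*z - y^2*z + z
tr(a^2) = tr(a)*tr(a) - tr(1)  (reduce the a square) = x^2 - 2
tr(a^3) = tr(a)*tr(a^2) - tr(a)  (reduce the a square) = x^3 - 3*x
tr(a^2 b^2 a) = tr(b)*tr(a^3 b) - tr(a^3)  (reduce the b square) = x^2*y*z - x^3 - x*y^2 - y*z + 3*x
tr(b a^2 b^2 a b) = tr(b)*tr(a^2 b^2 a b) - tr(a^2 b^2 a)  (reduce the b square) = x*y^2*z^2 - 2*x^2*y*z - y^3*z + x^3 + x*y^2 + 2*y*z - 3*x
tr(a b a b a b) = tr(b a b a)*tr(b a) - tr(a b)  (split on b) = z^3 - 3*z
next, tr(b^2 a b a b a) = tr(b)*tr(a b a b a b) - tr(a b a b a)  (reduce the b square) = y*z^3 - x*z^2 - 2*y*z + x
tr(b^2 a b a b) = tr(b)*tr(a b a b^2) - tr(a b a b)  (reduce the b square) = y^2*z^2 - x*y*z - y^2 - z^2 + 2
next, tr(b a^2 b^2 a b a) = tr(a)*tr(b^2 a b a b a) - tr(b^2 a b a b)  (reduce the a square) = x*y*z^3 - x^2*z^2 - y^2*z^2 - x*y*z + x^2 + y^2 + z^2 - 2
and tr(b a b a^-1 b a^2 b) = tr(b a^2 b^2 a b)*tr(a) - tr(b a^2 b^2 a b a)  (eliminate a^-1) = x^2*y^2*z^2 - 2*x^3*y*z - x*y^3*z - x*y*z^3 + x^4 + x^2*y^2 + x^2*z^2 + y^2*z^2 + 3*x*y*z - 4*x^2 - y^2 - z^2 + 2
tr(b a^2 b a b a b) = tr(a)*tr(b a b a b^2 a) - tr(b a b a b^2)  (reduce the a square) = x*y*z^3 - x^2*z^2 - y^2*z^2 - x*y*z + x^2 + y^2 + z^2 - 2
tr(b a b a b a b a) = tr(a b a b)*tr(a b a b) - tr(1)  (split on a) = z^4 - 4*z^2 + 2
next, tr(b a^2 b a b a b a) = tr(a)*tr(b a b a b a b a) - tr(b a b a b a b)  (reduce the a square) = x*z^4 - y*z^3 - 3*x*z^2 + 2*y*z + x
next, tr(b a b a^-1 b a^2 b a) = tr(b a^2 b a b a b)*tr(a) - tr(b a^2 b a b a b a)  (eliminate a^-1) = x^2*y*z^3 - x^3*z^2 - x*y^2*z^2 - x*z^4 - x^2*y*z + y*z^3 + x^3 + x*y^2 + 4*x*z^2 - 2*y*z - 3*x
next, tr(a^-1 b a^2 b a^-1 b a b) = tr(b a b a^-1 b a^2 b)*tr(a) - tr(b a b a^-1 b a^2 b a)  (eliminate a^-1) = x^3*y^2*z^2 - 2*x^4*y*z - x^2*y^3*z - 2*x^2*y*z^3 + x^5 + x^3*y^2 + 2*x^3*z^2 + 2*x*y^2*z^2 + x*z^4 + 4*x^2*y*z - y*z^3 - 5*x^3 - 2*x*y^2 - 5*x*z^2 + 2*y*z + 5*x
tr(a b^-1 a^-1 b a^2 b a^-1 b) = tr(a^-1 b a^2 b a^-1 b a)*tr(b) - tr(a^-1 b a^2 b a^-1 b a b)  (eliminate b^-1) = -x^3*y^2*z^2 + 2*x^4*y*z + 2*x^2*y^3*z + 2*x^2*y*z^3 - x^5 - 2*x^3*y^2 - 2*x^3*z^2 - x*y^4 - 3*x*y^2*z^2 - x*z^4 - 4*x^2*y*z + y^3*z + y*z^3 + 5*x^3 + 5*x*y^2 + 5*x*z^2 - 3*y*z - 5*x
tr(b^-1 a b^-1 a^-1 b a^2 b a^-1) = tr(a b^-1 a^-1 b a^2 b a^-1)*tr(b) - tr(a b^-1 a^-1 b a^2 b a^-1 b)  (eliminate b^-1) = x^3*y^2*z^2 - 2*x^4*y*z - 2*x^2*y^3*z - 2*x^2*y*z^3 + x^5 + 2*x^3*y^2 + 2*x^3*z^2 + x*y^4 + 3*x*y^2*z^2 + x*z^4 + 4*x^2*y*z - y^3*z - y*z^3 - 5*x^3 - 5*x*y^2 - 5*x*z^2 + 4*y*z + 5*x
tr(b^-1 a^-1 b a^2 b a^-1 b^-2 a) = tr(b^-1 a b^-1 a^-1 b a^2 b a^-1)*tr(b) - tr(b^-1 a b^-1 a^-1 b a^2 b a^-1 b)  (eliminate b^-1) = x^3*y^3*z^2 - 2*x^4*y^2*z - 2*x^2*y^4*z - 2*x^2*y^2*z^3 + x^5*y + 2*x^3*y^3 + 2*x^3*y*z^2 + x*y^5 + 3*x*y^3*z^2 + x*y*z^4 + 4*x^2*y^2*z - y^4*z - y^2*z^3 - 5*x^3*y - 5*x*y^3 - 5*x*y*z^2 + 4*y^2*z + 5*x*y - z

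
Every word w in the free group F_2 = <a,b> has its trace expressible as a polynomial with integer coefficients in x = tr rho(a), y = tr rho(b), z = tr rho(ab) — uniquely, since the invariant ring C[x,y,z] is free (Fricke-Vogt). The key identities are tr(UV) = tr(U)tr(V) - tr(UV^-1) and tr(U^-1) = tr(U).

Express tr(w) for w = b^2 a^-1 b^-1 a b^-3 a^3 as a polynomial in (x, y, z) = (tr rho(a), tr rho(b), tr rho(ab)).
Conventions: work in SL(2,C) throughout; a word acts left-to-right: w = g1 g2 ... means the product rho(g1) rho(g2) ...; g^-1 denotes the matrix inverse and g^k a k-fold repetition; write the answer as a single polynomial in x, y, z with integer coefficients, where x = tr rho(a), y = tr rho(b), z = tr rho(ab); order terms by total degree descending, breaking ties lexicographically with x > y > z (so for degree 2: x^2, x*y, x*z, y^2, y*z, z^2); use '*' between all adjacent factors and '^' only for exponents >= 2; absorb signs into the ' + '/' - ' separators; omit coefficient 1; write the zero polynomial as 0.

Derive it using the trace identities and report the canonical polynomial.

and tr(a^2) = tr(a) tr(a) - tr(1)  (reduce the a square) = x^2 - 2
and tr(a^3) = tr(a) tr(a^2) - tr(a)  (reduce the a square) = x^3 - 3*x
next, tr(a b a) = tr(a) tr(b a) - tr(b)  (reduce the a square) = x*z - y
next, tr(a^3 b) = tr(a) tr(a b a) - tr(a b)  (reduce the a square) = x^2*z - x*y - z
tr(b^-1 a^3) = tr(a^3) tr(b) - tr(a^3 b)  (eliminate b^-1) = x^3*y - x^2*z - 2*x*y + z
tr(b^2 a) = tr(b) tr(a b) - tr(a)  (reduce the b square) = y*z - x
next, tr(b^2) = tr(b) tr(b) - tr(1)  (reduce the b square) = y^2 - 2
tr(a^2 b^2) = tr(a) tr(b^2 a) - tr(b^2)  (reduce the a square) = x*y*z - x^2 - y^2 + 2
next, tr(b^3 a^2) = tr(b) tr(a^2 b^2) - tr(a^2 b)  (reduce the b square) = x*y^2*z - x^2*y - y^3 - x*z + 3*y
tr(b^3 a) = tr(b) tr(b a b) - tr(b a)  (reduce the b square) = y^2*z - x*y - z
next, tr(a^2 b^3 a) = tr(a) tr(b^3 a^2) - tr(b^3 a)  (reduce the a square) = x^2*y^2*z - x^3*y - x*y^3 - x^2*z - y^2*z + 4*x*y + z
and tr(a^3 b^3 a) = tr(a) tr(a^2 b^3 a) - tr(a^2 b^3)  (reduce the a square) = x^3*y^2*z - x^4*y - x^2*y^3 - x^3*z - 2*x*y^2*z + 5*x^2*y + y^3 + 2*x*z - 3*y
tr(b a b a) = tr(a b) tr(a b) - tr(1)  (split on a) = z^2 - 2
tr(a b a^2 b) = tr(a) tr(b a b a) - tr(b a b)  (reduce the a square) = x*z^2 - y*z - x
next, tr(b a b a^2 b) = tr(b) tr(a b a^2 b) - tr(a b a^2)  (reduce the b square) = x*y*z^2 - x^2*z - y^2*z + z
and tr(a b^3 a b a) = tr(b) tr(b a b a^2 b) - tr(b a b a^2)  (reduce the b square) = x*y^2*z^2 - x^2*y*z - y^3*z - x*z^2 + 2*y*z + x
and tr(b a b a b) = tr(b) tr(a b a b) - tr(a b a)  (reduce the b square) = y*z^2 - x*z - y
tr(a b^3 a b) = tr(b) tr(b a b a b) - tr(b a b a)  (reduce the b square) = y^2*z^2 - x*y*z - y^2 - z^2 + 2
next, tr(a^3 b^3 a b) = tr(a) tr(a b^3 a b a) - tr(a b^3 a b)  (reduce the a square) = x^2*y^2*z^2 - x^3*y*z - x*y^3*z - x^2*z^2 - y^2*z^2 + 3*x*y*z + x^2 + y^2 + z^2 - 2
next, tr(b^-1 a^3 b^3 a) = tr(a^3 b^3 a) tr(b) - tr(a^3 b^3 a b)  (eliminate b^-1) = x^3*y^3*z - x^4*y^2 - x^2*y^4 - x^2*y^2*z^2 - x*y^3*z + 5*x^2*y^2 + x^2*z^2 + y^4 + y^2*z^2 - x*y*z - x^2 - 4*y^2 - z^2 + 2
next, tr(b a b^-2 a^3 b^2) = tr(b^-1 a^3 b^3 a) tr(b) - tr(b^-1 a^3 b^3 a b)  (eliminate b^-1) = x^3*y^4*z - x^4*y^3 - x^2*y^5 - x^2*y^3*z^2 - x^3*y^2*z - x*y^4*z + x^4*y + 6*x^2*y^3 + x^2*y*z^2 + y^5 + y^3*z^2 + x^3*z + x*y^2*z - 6*x^2*y - 5*y^3 - y*z^2 - 2*x*z + 5*y
tr(a b a^3 b) = tr(a) tr(a b a b a) - tr(a b a b)  (reduce the a square) = x^2*z^2 - x*y*z - x^2 - z^2 + 2
next, tr(a b a^3) = tr(a) tr(b a^3) - tr(b a^2)  (reduce the a square) = x^3*z - x^2*y - 2*x*z + y
tr(b^2 a b a^3) = tr(b) tr(a b a^3 b) - tr(a b a^3)  (reduce the b square) = x^2*y*z^2 - x^3*z - x*y^2*z - y*z^2 + 2*x*z + y
tr(a^3 b^2 a b a) = tr(a) tr(b^2 a b a^3) - tr(b^2 a b a^2)  (reduce the a square) = x^3*y*z^2 - x^4*z - x^2*y^2*z - 2*x*y*z^2 + 3*x^2*z + y^2*z + x*y - z
and tr(a b a b a b) = tr(a b a b) tr(a b) - tr(b a)  (split on a) = z^3 - 3*z
and tr(b^2 a b a b a) = tr(b) tr(a b a b a b) - tr(a b a b a)  (reduce the b square) = y*z^3 - x*z^2 - 2*y*z + x
tr(a b^2 a b a b a) = tr(a) tr(b^2 a b a b a) - tr(b^2 a b a b)  (reduce the a square) = x*y*z^3 - x^2*z^2 - y^2*z^2 - x*y*z + x^2 + y^2 + z^2 - 2
and tr(a^3 b^2 a b a b) = tr(a) tr(a b^2 a b a b a) - tr(a b^2 a b a b)  (reduce the a square) = x^2*y*z^3 - x^3*z^2 - x*y^2*z^2 - x^2*y*z - y*z^3 + x^3 + x*y^2 + 2*x*z^2 + 2*y*z - 3*x
tr(b^-1 a^3 b^2 a b a) = tr(a^3 b^2 a b a) tr(b) - tr(a^3 b^2 a b a b)  (eliminate b^-1) = x^3*y^2*z^2 - x^4*y*z - x^2*y^3*z - x^2*y*z^3 + x^3*z^2 - x*y^2*z^2 + 4*x^2*y*z + y^3*z + y*z^3 - x^3 - 2*x*z^2 - 3*y*z + 3*x
tr(b a b^-2 a^3 b^2 a) = tr(b^-1 a^3 b^2 a b a) tr(b) - tr(b^-1 a^3 b^2 a b a b)  (eliminate b^-1) = x^3*y^3*z^2 - x^4*y^2*z - x^2*y^4*z - x^2*y^2*z^3 - x*y^3*z^2 + x^4*z + 5*x^2*y^2*z + y^4*z + y^2*z^3 - x^3*y - 3*x^2*z - 4*y^2*z + 2*x*y + z
tr(b^-2 a^3 b^2 a^-1 b a) = tr(b a b^-2 a^3 b^2) tr(a) - tr(b a b^-2 a^3 b^2 a)  (eliminate a^-1) = x^4*y^4*z - x^5*y^3 - x^3*y^5 - 2*x^3*y^3*z^2 + x^2*y^2*z^3 + x^5*y + 6*x^3*y^3 + x^3*y*z^2 + x*y^5 + 2*x*y^3*z^2 - 4*x^2*y^2*z - y^4*z - y^2*z^3 - 5*x^3*y - 5*x*y^3 - x*y*z^2 + x^2*z + 4*y^2*z + 3*x*y - z
next, tr(a^3 b^2 a^-1 b a) = tr(b a^4 b^2) tr(a) - tr(b a^4 b^2 a)  (eliminate a^-1) = x^4*y^2*z - x^5*y - x^3*y^3 - x^3*y*z^2 - x^2*y^2*z + 5*x^3*y + x*y^3 + 2*x*y*z^2 - x^2*z - y^2*z - 4*x*y + z
tr(a^3 b^2 a^-1 b a b) = tr(b a b a^3 b^2) tr(a) - tr(b a b a^3 b^2 a)  (eliminate a^-1) = x^3*y^2*z^2 - x^4*y*z - x^2*y^3*z - x^2*y*z^3 + 4*x^2*y*z + y*z^3 - x*z^2 - 2*y*z + x
next, tr(b^-1 a^3 b^2 a^-1 b a) = tr(a^3 b^2 a^-1 b a) tr(b) - tr(a^3 b^2 a^-1 b a b)  (eliminate b^-1) = x^4*y^3*z - x^5*y^2 - x^3*y^4 - 2*x^3*y^2*z^2 + x^4*y*z + x^2*y*z^3 + 5*x^3*y^2 + x*y^4 + 2*x*y^2*z^2 - 5*x^2*y*z - y^3*z - y*z^3 - 4*x*y^2 + x*z^2 + 3*y*z - x
tr(a b^-3 a^3 b^2 a^-1 b) = tr(b^-2 a^3 b^2 a^-1 b a) tr(b) - tr(b^-2 a^3 b^2 a^-1 b a b)  (eliminate b^-1) = x^4*y^5*z - x^5*y^4 - x^3*y^6 - 2*x^3*y^4*z^2 - x^4*y^3*z + x^2*y^3*z^3 + 2*x^5*y^2 + 7*x^3*y^4 + 3*x^3*y^2*z^2 + x*y^6 + 2*x*y^4*z^2 - x^4*y*z - 4*x^2*y^3*z - x^2*y*z^3 - y^5*z - y^3*z^3 - 10*x^3*y^2 - 6*x*y^4 - 3*x*y^2*z^2 + 6*x^2*y*z + 5*y^3*z + y*z^3 + 7*x*y^2 - x*z^2 - 4*y*z + x
and tr(b^2 a^-1 b^-1 a b^-3 a^3) = tr(a b^-3 a^3 b^2 a^-1) tr(b) - tr(a b^-3 a^3 b^2 a^-1 b)  (eliminate b^-1) = -x^4*y^5*z + x^5*y^4 + x^3*y^6 + 2*x^3*y^4*z^2 + x^4*y^3*z - x^2*y^3*z^3 - 2*x^5*y^2 - 7*x^3*y^4 - 3*x^3*y^2*z^2 - x*y^6 - 2*x*y^4*z^2 + x^4*y*z + 4*x^2*y^3*z + x^2*y*z^3 + y^5*z + y^3*z^3 + 11*x^3*y^2 + 6*x*y^4 + 3*x*y^2*z^2 - 7*x^2*y*z - 5*y^3*z - y*z^3 - 9*x*y^2 + x*z^2 + 5*y*z - x

-x^4*y^5*z + x^5*y^4 + x^3*y^6 + 2*x^3*y^4*z^2 + x^4*y^3*z - x^2*y^3*z^3 - 2*x^5*y^2 - 7*x^3*y^4 - 3*x^3*y^2*z^2 - x*y^6 - 2*x*y^4*z^2 + x^4*y*z + 4*x^2*y^3*z + x^2*y*z^3 + y^5*z + y^3*z^3 + 11*x^3*y^2 + 6*x*y^4 + 3*x*y^2*z^2 - 7*x^2*y*z - 5*y^3*z - y*z^3 - 9*x*y^2 + x*z^2 + 5*y*z - x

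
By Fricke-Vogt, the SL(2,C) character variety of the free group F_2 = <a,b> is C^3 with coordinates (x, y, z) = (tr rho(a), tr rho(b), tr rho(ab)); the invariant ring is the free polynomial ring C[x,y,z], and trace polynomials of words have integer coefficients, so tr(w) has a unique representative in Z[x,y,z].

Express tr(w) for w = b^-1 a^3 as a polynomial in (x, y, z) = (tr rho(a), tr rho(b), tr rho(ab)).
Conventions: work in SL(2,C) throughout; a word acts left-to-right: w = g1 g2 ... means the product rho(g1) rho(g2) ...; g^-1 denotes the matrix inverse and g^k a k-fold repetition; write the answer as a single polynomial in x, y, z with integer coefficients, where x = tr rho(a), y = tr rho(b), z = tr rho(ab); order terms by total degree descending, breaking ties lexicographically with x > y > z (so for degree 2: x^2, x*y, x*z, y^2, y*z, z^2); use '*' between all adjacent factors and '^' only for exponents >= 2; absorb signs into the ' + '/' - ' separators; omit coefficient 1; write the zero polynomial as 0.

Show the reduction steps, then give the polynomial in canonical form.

x^3*y - x^2*z - 2*x*y + z

trace(a^2) = trace(a) trace(a) - trace(1) = x^2 - 2
trace(a^3) = trace(a) trace(a^2) - trace(a) = x^3 - 3*x
trace(a b a) = trace(a) trace(b a) - trace(b) = x*z - y
trace(a^3 b) = trace(a) trace(a b a) - trace(a b) = x^2*z - x*y - z
trace(b^-1 a^3) = trace(a^3) trace(b) - trace(a^3 b) = x^3*y - x^2*z - 2*x*y + z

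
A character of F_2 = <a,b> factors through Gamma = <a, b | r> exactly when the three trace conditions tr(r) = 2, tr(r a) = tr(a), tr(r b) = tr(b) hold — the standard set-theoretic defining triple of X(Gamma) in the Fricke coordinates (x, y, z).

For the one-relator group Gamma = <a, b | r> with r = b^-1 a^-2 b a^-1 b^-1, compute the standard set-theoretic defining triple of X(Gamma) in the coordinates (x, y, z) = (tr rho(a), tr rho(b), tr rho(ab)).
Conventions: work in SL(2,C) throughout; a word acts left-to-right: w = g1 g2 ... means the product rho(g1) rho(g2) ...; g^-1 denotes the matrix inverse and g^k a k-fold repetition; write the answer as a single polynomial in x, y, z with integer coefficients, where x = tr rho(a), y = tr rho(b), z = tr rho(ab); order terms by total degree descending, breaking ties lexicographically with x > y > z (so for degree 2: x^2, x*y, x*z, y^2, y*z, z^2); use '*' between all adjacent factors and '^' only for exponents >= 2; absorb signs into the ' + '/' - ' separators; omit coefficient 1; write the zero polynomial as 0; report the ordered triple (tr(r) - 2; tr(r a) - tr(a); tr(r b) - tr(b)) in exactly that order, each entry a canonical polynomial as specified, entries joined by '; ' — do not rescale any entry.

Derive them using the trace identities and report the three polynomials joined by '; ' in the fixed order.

so tr(a^-1 b) = tr(b) * tr(a) - tr(b a) = x*y - z
tr(a^-1 b a^-1) = tr(a^-1 b) * tr(a) - tr(a^-1 b a) = x^2*y - x*z - y
so tr(b^2) = tr(b) * tr(b) - tr(1) = y^2 - 2
reduce: tr(b^2 a) = tr(b) * tr(a b) - tr(a) = y*z - x
tr(b a^-1 b) = tr(b^2) * tr(a) - tr(b^2 a) = x*y^2 - y*z - x
tr(b a b a) = tr(b a) * tr(b a) - tr(1) = z^2 - 2
so tr(b a^-1 b a) = tr(b a b) * tr(a) - tr(b a b a) = x*y*z - x^2 - z^2 + 2
reduce: tr(a^-1 b a^-1 b) = tr(b a^-1 b) * tr(a) - tr(b a^-1 b a) = x^2*y^2 - 2*x*y*z + z^2 - 2
tr(a^-1 b a^-1 b^-1) = tr(a^-1 b a^-1) * tr(b) - tr(a^-1 b a^-1 b) = x*y*z - y^2 - z^2 + 2
tr(b a^-1 b^-2 a^-1) = tr(a^-1 b a^-1 b^-1) * tr(b) - tr(a^-1 b a^-1) = x*y^2*z - x^2*y - y^3 - y*z^2 + x*z + 3*y
so tr(b^-1 a^-2 b a^-1 b^-1) = tr(b a^-1 b^-2 a^-1) * tr(a) - tr(b a^-1 b^-2) = x^2*y^2*z - x^3*y - x*y^3 - x*y*z^2 + x^2*z + 3*x*y - z
so tr(b^2 a b) = tr(b) * tr(a b^2) - tr(a b) = y^2*z - x*y - z
tr(a b a) = tr(a) * tr(b a) - tr(b) = x*z - y
so tr(b^2 a b a) = tr(b) * tr(a b a b) - tr(a b a) = y*z^2 - x*z - y
tr(b a b a^-1 b) = tr(b^2 a b) * tr(a) - tr(b^2 a b a) = x*y^2*z - x^2*y - y*z^2 + y
tr(b a b a b a) = tr(b a) * tr(b a b a) - tr(b^-1 a^-1) = z^3 - 3*z
so tr(b a b a^-1 b a) = tr(b a b a b) * tr(a) - tr(b a b a b a) = x*y*z^2 - x^2*z - z^3 - x*y + 3*z
tr(a b a^-1 b a^-1 b) = tr(b a b a^-1 b) * tr(a) - tr(b a b a^-1 b a) = x^2*y^2*z - x^3*y - 2*x*y*z^2 + x^2*z + z^3 + 2*x*y - 3*z
so tr(a^-1 b a^-1 b^-1 a b) = tr(a b a^-1 b a^-1) * tr(b) - tr(a b a^-1 b a^-1 b) = -x^2*y^2*z + x^3*y + x*y^3 + 2*x*y*z^2 - x^2*z - y^2*z - z^3 - 3*x*y + 3*z
so tr(b a^-1 b^-1 a b^-1 a^-1) = tr(a^-1 b a^-1 b^-1 a) * tr(b) - tr(a^-1 b a^-1 b^-1 a b) = x^2*y^2*z - x^3*y - x*y^3 - 2*x*y*z^2 + x^2*z + y^2*z + z^3 + 4*x*y - 3*z
tr(b^-1 a^-2 b a^-1 b^-1 a) = tr(b a^-1 b^-1 a b^-1 a^-1) * tr(a) - tr(b a^-1 b^-1 a b^-1) = x^3*y^2*z - x^4*y - x^2*y^3 - 2*x^2*y*z^2 + x^3*z + x*y^2*z + x*z^3 + 4*x^2*y - 3*x*z - y
so tr(b^-1 a^-2 b a^-1) = tr(a^-1 b a^-1 b^-1) * tr(a) - tr(a^-1 b a^-1 b^-1 a)  (eliminate a^-1) = x^2*y*z - x*y^2 - x*z^2 + x
assemble the triple (tr(r) - 2; tr(r a) - x; tr(r b) - y)

x^2*y^2*z - x^3*y - x*y^3 - x*y*z^2 + x^2*z + 3*x*y - z - 2; x^3*y^2*z - x^4*y - x^2*y^3 - 2*x^2*y*z^2 + x^3*z + x*y^2*z + x*z^3 + 4*x^2*y - 3*x*z - x - y; x^2*y*z - x*y^2 - x*z^2 + x - y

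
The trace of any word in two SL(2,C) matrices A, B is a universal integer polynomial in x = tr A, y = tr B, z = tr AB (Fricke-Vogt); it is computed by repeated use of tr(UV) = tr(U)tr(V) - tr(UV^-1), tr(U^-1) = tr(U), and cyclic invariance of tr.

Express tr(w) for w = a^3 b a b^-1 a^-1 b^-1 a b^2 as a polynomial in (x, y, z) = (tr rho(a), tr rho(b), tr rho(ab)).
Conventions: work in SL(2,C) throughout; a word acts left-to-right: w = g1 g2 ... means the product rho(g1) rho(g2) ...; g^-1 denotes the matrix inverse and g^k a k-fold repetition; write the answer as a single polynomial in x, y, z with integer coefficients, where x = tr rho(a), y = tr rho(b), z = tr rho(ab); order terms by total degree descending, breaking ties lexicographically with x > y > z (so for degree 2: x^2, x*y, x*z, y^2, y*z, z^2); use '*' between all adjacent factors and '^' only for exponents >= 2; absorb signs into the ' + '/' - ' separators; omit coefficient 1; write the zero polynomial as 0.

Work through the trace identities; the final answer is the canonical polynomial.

x^3*y^2*z^3 - 2*x^4*y*z^2 - 2*x^2*y^3*z^2 - x^2*y*z^4 + x^5*z + 3*x^3*y^2*z + x^3*z^3 + x*y^4*z - x^4*y - x^2*y^3 + 6*x^2*y*z^2 + y^3*z^2 + y*z^4 - 5*x^3*z - 6*x*y^2*z - 2*x*z^3 + 3*x^2*y - 4*y*z^2 + 6*x*z + y

trace(b a b a) = trace(a b)*trace(a b) - trace(1)   [split at repeated a] = z^2 - 2
use: trace(b a b) = trace(b)*trace(a b) - trace(a) = y*z - x
apply: trace(b a^2 b a) = trace(a)*trace(b a b a) - trace(b a b) = x*z^2 - y*z - x
trace(a^2 b) = trace(a)*trace(b a) - trace(b) = x*z - y
use: trace(a^2) = trace(a)*trace(a) - trace(1) = x^2 - 2
trace(b a^2 b) = trace(b)*trace(a^2 b) - trace(a^2) = x*y*z - x^2 - y^2 + 2
apply: trace(a b a^2 b a) = trace(a)*trace(b a^2 b a) - trace(b a^2 b) = x^2*z^2 - 2*x*y*z + y^2 - 2
use: trace(a^3 b a^2 b) = trace(a)*trace(a b a^2 b a) - trace(a b a^2 b) = x^3*z^2 - 2*x^2*y*z + x*y^2 - x*z^2 + y*z - x
trace(a b a^2) = trace(a)*trace(b a^2) - trace(b a) = x^2*z - x*y - z
trace(b a^4) = trace(a)*trace(a b a^2) - trace(a b a) = x^3*z - x^2*y - 2*x*z + y
trace(a^3 b a^2) = trace(a)*trace(b a^4) - trace(b a^3) = x^4*z - x^3*y - 3*x^2*z + 2*x*y + z
use: trace(a b^2 a^3 b a) = trace(b)*trace(a^3 b a^2 b) - trace(a^3 b a^2) = x^3*y*z^2 - x^4*z - 2*x^2*y^2*z + x^3*y + x*y^3 - x*y*z^2 + 3*x^2*z + y^2*z - 3*x*y - z
apply: trace(b a b a b a) = trace(b a b a)*trace(b a) - trace(a b)   [split at repeated b] = z^3 - 3*z
use: trace(b a b a b) = trace(b)*trace(a b a b) - trace(a b a) = y*z^2 - x*z - y
use: trace(a b a b a b a) = trace(a)*trace(b a b a b a) - trace(b a b a b) = x*z^3 - y*z^2 - 2*x*z + y
trace(a^3 b a b a b) = trace(a)*trace(a b a b a b a) - trace(a b a b a b) = x^2*z^3 - x*y*z^2 - 2*x^2*z - z^3 + x*y + 3*z
trace(a^2 b a b a) = trace(a)*trace(a b a b a) - trace(a b a b) = x^2*z^2 - x*y*z - x^2 - z^2 + 2
trace(a^3 b a b a) = trace(a)*trace(a^2 b a b a) - trace(a^2 b a b) = x^3*z^2 - x^2*y*z - x^3 - 2*x*z^2 + y*z + 3*x
apply: trace(a b^2 a^3 b a b) = trace(b)*trace(a^3 b a b a b) - trace(a^3 b a b a) = x^2*y*z^3 - x^3*z^2 - x*y^2*z^2 - x^2*y*z - y*z^3 + x^3 + x*y^2 + 2*x*z^2 + 2*y*z - 3*x
apply: trace(b^-1 a b^2 a^3 b a) = trace(a b^2 a^3 b a)*trace(b) - trace(a b^2 a^3 b a b) = x^3*y^2*z^2 - x^4*y*z - 2*x^2*y^3*z - x^2*y*z^3 + x^3*y^2 + x^3*z^2 + x*y^4 + 4*x^2*y*z + y^3*z + y*z^3 - x^3 - 4*x*y^2 - 2*x*z^2 - 3*y*z + 3*x
use: trace(b^-1 a b^2 a^3 b a b^-1) = trace(b^-1 a b^2 a^3 b a)*trace(b) - trace(b^-1 a b^2 a^3 b a b) = x^3*y^3*z^2 - x^4*y^2*z - 2*x^2*y^4*z - x^2*y^2*z^3 + x^3*y^3 + x*y^5 + x^4*z + 6*x^2*y^2*z + y^4*z + y^2*z^3 - 2*x^3*y - 5*x*y^3 - x*y*z^2 - 3*x^2*z - 4*y^2*z + 6*x*y + z
trace(b a b^2) = trace(b)*trace(a b^2) - trace(a b) = y^2*z - x*y - z
trace(a b a b^2 a) = trace(a)*trace(b a b^2 a) - trace(b a b^2) = x*y*z^2 - x^2*z - y^2*z + z
trace(b^2 a^3 b a) = trace(a)*trace(a b a b^2 a) - trace(a b a b^2) = x^2*y*z^2 - x^3*z - x*y^2*z - y*z^2 + 2*x*z + y
apply: trace(a^2 b^2 a^3 b a) = trace(a)*trace(b^2 a^3 b a^2) - trace(b^2 a^3 b a) = x^4*y*z^2 - x^5*z - 2*x^3*y^2*z + x^4*y + x^2*y^3 - 2*x^2*y*z^2 + 4*x^3*z + 2*x*y^2*z - 3*x^2*y + y*z^2 - 3*x*z - y
use: trace(a b a b^3 a) = trace(b)*trace(b a^2 b a b) - trace(b a^2 b a) = x*y^2*z^2 - x^2*y*z - y^3*z - x*z^2 + 2*y*z + x
apply: trace(a b a b^3) = trace(b)*trace(b a b a b) - trace(b a b a) = y^2*z^2 - x*y*z - y^2 - z^2 + 2
trace(b^2 a^3 b a b) = trace(a)*trace(a b a b^3 a) - trace(a b a b^3) = x^2*y^2*z^2 - x^3*y*z - x*y^3*z - x^2*z^2 - y^2*z^2 + 3*x*y*z + x^2 + y^2 + z^2 - 2
trace(a^2 b^2 a^3 b a b) = trace(a)*trace(b^2 a^3 b a b a) - trace(b^2 a^3 b a b) = x^3*y*z^3 - x^4*z^2 - 2*x^2*y^2*z^2 + x*y^3*z - x*y*z^3 + x^4 + x^2*y^2 + 3*x^2*z^2 + y^2*z^2 - x*y*z - 4*x^2 - y^2 - z^2 + 2
trace(a b^2 a^3 b a b^-1 a) = trace(a^2 b^2 a^3 b a)*trace(b) - trace(a^2 b^2 a^3 b a b) = x^4*y^2*z^2 - x^5*y*z - 2*x^3*y^3*z - x^3*y*z^3 + x^4*y^2 + x^4*z^2 + x^2*y^4 + 4*x^3*y*z + x*y^3*z + x*y*z^3 - x^4 - 4*x^2*y^2 - 3*x^2*z^2 - 2*x*y*z + 4*x^2 + z^2 - 2
trace(a b^2 a b a) = trace(a)*trace(b^2 a b a) - trace(b^2 a b) = x*y*z^2 - x^2*z - y^2*z + z
apply: trace(a^3 b^2 a b) = trace(a)*trace(a b^2 a b a) - trace(a b^2 a b) = x^2*y*z^2 - x^3*z - x*y^2*z - y*z^2 + 2*x*z + y
use: trace(a^2 b^2 a) = trace(a)*trace(b^2 a^2) - trace(b^2 a) = x^2*y*z - x^3 - x*y^2 - y*z + 3*x
use: trace(a^3 b^2 a) = trace(a)*trace(a^2 b^2 a) - trace(a^2 b^2) = x^3*y*z - x^4 - x^2*y^2 - 2*x*y*z + 4*x^2 + y^2 - 2
trace(b a b^2 a^3 b) = trace(b)*trace(a^3 b^2 a b) - trace(a^3 b^2 a) = x^2*y^2*z^2 - 2*x^3*y*z - x*y^3*z + x^4 + x^2*y^2 - y^2*z^2 + 4*x*y*z - 4*x^2 + 2
apply: trace(a b a b^2 a^3 b a) = trace(a)*trace(b a b^2 a^3 b a) - trace(b a b^2 a^3 b) = x^3*y*z^3 - x^4*z^2 - 2*x^2*y^2*z^2 + x^3*y*z + x*y^3*z - x*y*z^3 + 2*x^2*z^2 + y^2*z^2 - 2*x*y*z + x^2 - 2
trace(b a b a b a b a) = trace(a b a b a b)*trace(a b) - trace(b a b a)   [split at repeated a] = z^4 - 4*z^2 + 2
trace(b a b a b a b) = trace(b)*trace(a b a b a b) - trace(a b a b a) = y*z^3 - x*z^2 - 2*y*z + x
use: trace(a b a b a b a b a) = trace(a)*trace(b a b a b a b a) - trace(b a b a b a b) = x*z^4 - y*z^3 - 3*x*z^2 + 2*y*z + x
trace(a^3 b a b a b a b) = trace(a)*trace(a b a b a b a b a) - trace(a b a b a b a b) = x^2*z^4 - x*y*z^3 - 3*x^2*z^2 - z^4 + 2*x*y*z + x^2 + 4*z^2 - 2
trace(a^3 b a b a b a) = trace(a)*trace(a^2 b a b a b a) - trace(a^2 b a b a b) = x^3*z^3 - x^2*y*z^2 - 2*x^3*z - 2*x*z^3 + x^2*y + y*z^2 + 5*x*z - y
apply: trace(a b a b^2 a^3 b a b) = trace(b)*trace(a^3 b a b a b a b) - trace(a^3 b a b a b a) = x^2*y*z^4 - x^3*z^3 - x*y^2*z^3 - 2*x^2*y*z^2 - y*z^4 + 2*x^3*z + 2*x*y^2*z + 2*x*z^3 + 3*y*z^2 - 5*x*z - y
apply: trace(a b^2 a^3 b a b^-1 a b) = trace(a b a b^2 a^3 b a)*trace(b) - trace(a b a b^2 a^3 b a b) = x^3*y^2*z^3 - x^4*y*z^2 - 2*x^2*y^3*z^2 - x^2*y*z^4 + x^3*y^2*z + x^3*z^3 + x*y^4*z + 4*x^2*y*z^2 + y^3*z^2 + y*z^4 - 2*x^3*z - 4*x*y^2*z - 2*x*z^3 + x^2*y - 3*y*z^2 + 5*x*z - y
trace(b^-1 a b^2 a^3 b a b^-1 a) = trace(a b^2 a^3 b a b^-1 a)*trace(b) - trace(a b^2 a^3 b a b^-1 a b) = x^4*y^3*z^2 - x^5*y^2*z - 2*x^3*y^4*z - 2*x^3*y^2*z^3 + x^4*y^3 + 2*x^4*y*z^2 + x^2*y^5 + 2*x^2*y^3*z^2 + x^2*y*z^4 + 3*x^3*y^2*z - x^3*z^3 + x*y^2*z^3 - x^4*y - 4*x^2*y^3 - 7*x^2*y*z^2 - y^3*z^2 - y*z^4 + 2*x^3*z + 2*x*y^2*z + 2*x*z^3 + 3*x^2*y + 4*y*z^2 - 5*x*z - y
use: trace(a^3 b a b^-1 a^-1 b^-1 a b^2) = trace(b^-1 a b^2 a^3 b a b^-1)*trace(a) - trace(b^-1 a b^2 a^3 b a b^-1 a) = x^3*y^2*z^3 - 2*x^4*y*z^2 - 2*x^2*y^3*z^2 - x^2*y*z^4 + x^5*z + 3*x^3*y^2*z + x^3*z^3 + x*y^4*z - x^4*y - x^2*y^3 + 6*x^2*y*z^2 + y^3*z^2 + y*z^4 - 5*x^3*z - 6*x*y^2*z - 2*x*z^3 + 3*x^2*y - 4*y*z^2 + 6*x*z + y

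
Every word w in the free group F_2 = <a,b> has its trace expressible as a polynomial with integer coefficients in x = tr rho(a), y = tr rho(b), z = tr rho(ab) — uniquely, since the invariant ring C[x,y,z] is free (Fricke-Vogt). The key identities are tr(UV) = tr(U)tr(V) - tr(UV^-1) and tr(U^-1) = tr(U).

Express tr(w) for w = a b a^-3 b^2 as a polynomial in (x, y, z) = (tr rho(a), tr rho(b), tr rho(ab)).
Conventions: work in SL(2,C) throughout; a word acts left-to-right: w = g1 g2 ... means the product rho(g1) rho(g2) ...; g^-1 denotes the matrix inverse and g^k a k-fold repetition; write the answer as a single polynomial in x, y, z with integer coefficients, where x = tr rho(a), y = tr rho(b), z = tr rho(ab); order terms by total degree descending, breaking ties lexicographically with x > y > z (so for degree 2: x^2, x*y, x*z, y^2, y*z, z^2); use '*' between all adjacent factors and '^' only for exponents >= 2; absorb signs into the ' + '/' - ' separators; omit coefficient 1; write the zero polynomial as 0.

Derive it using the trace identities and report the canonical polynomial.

trace(a b^2) = trace(b)*trace(a b) - trace(a) = y*z - x
trace(b^2 a b) = trace(b)*trace(a b^2) - trace(a b) = y^2*z - x*y - z
trace(a b a b) = trace(b a)*trace(b a) - trace(1)   [split at repeated b] = z^2 - 2
trace(a b a) = trace(a)*trace(b a) - trace(b) = x*z - y
trace(b^2 a b a) = trace(b)*trace(a b a b) - trace(a b a) = y*z^2 - x*z - y
trace(b^2 a b a^-1) = trace(b^2 a b)*trace(a) - trace(b^2 a b a) = x*y^2*z - x^2*y - y*z^2 + y
trace(a^-2 b^2 a b) = trace(b^2 a b a^-1)*trace(a) - trace(b^2 a b) = x^2*y^2*z - x^3*y - x*y*z^2 - y^2*z + 2*x*y + z
trace(a b a^-3 b^2) = trace(a^-2 b^2 a b)*trace(a) - trace(a^-2 b^2 a b a) = x^3*y^2*z - x^4*y - x^2*y*z^2 - 2*x*y^2*z + 3*x^2*y + y*z^2 + x*z - y

x^3*y^2*z - x^4*y - x^2*y*z^2 - 2*x*y^2*z + 3*x^2*y + y*z^2 + x*z - y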